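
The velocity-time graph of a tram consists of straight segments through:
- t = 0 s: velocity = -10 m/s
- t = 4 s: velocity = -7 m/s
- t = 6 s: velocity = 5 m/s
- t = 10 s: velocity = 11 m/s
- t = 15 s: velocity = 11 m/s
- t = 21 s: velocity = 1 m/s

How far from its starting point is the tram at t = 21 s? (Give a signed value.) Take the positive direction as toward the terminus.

Displacement is the signed area under the v-t curve.
0–4 s: ½(-10 + -7)(4) = -34 m
4–6 s: ½(-7 + 5)(2) = -2 m
6–10 s: ½(5 + 11)(4) = 32 m
10–15 s: 11 × 5 = 55 m
15–21 s: ½(11 + 1)(6) = 36 m
Net displacement = 87 m

87 m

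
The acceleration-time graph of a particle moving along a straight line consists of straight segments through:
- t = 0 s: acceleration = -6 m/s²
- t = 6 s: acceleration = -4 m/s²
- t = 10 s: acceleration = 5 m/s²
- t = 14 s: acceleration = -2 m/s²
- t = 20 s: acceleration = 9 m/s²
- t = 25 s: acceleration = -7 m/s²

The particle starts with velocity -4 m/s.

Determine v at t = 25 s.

Δv equals the area under the a-t graph; then v = v₀ + Δv.
0–6 s: ½(-6 + -4)(6) = -30 m/s
6–10 s: ½(-4 + 5)(4) = 2 m/s
10–14 s: ½(5 + -2)(4) = 6 m/s
14–20 s: ½(-2 + 9)(6) = 21 m/s
20–25 s: ½(9 + -7)(5) = 5 m/s
Δv = 4 m/s, so v(25) = -4 + (4) = 0 m/s.

0 m/s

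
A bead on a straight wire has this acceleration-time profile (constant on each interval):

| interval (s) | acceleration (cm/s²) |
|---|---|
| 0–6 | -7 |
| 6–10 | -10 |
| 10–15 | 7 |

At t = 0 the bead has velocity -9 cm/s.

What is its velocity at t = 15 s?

Δv equals the area under the a-t graph; then v = v₀ + Δv.
0–6 s: -7 × 6 = -42 cm/s
6–10 s: -10 × 4 = -40 cm/s
10–15 s: 7 × 5 = 35 cm/s
Δv = -47 cm/s, so v(15) = -9 + (-47) = -56 cm/s.

-56 cm/s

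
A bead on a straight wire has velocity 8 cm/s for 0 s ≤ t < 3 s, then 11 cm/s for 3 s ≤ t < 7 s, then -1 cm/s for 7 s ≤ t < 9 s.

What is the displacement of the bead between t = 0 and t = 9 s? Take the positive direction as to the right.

66 cm

Net displacement equals the area under the velocity-time graph (areas below the axis count negative).
0–3 s: 8 × 3 = 24 cm
3–7 s: 11 × 4 = 44 cm
7–9 s: -1 × 2 = -2 cm
Net displacement = 66 cm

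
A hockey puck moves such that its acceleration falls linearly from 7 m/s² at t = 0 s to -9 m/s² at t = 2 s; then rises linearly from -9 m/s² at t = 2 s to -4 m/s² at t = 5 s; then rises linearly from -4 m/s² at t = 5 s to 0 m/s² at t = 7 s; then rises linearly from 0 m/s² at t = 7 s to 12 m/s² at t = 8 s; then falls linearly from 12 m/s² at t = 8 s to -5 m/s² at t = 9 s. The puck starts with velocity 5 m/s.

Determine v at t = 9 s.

Δv equals the area under the a-t graph; then v = v₀ + Δv.
0–2 s: ½(7 + -9)(2) = -2 m/s
2–5 s: ½(-9 + -4)(3) = -19.5 m/s
5–7 s: ½(-4 + 0)(2) = -4 m/s
7–8 s: ½(0 + 12)(1) = 6 m/s
8–9 s: ½(12 + -5)(1) = 3.5 m/s
Δv = -16 m/s, so v(9) = 5 + (-16) = -11 m/s.

-11 m/s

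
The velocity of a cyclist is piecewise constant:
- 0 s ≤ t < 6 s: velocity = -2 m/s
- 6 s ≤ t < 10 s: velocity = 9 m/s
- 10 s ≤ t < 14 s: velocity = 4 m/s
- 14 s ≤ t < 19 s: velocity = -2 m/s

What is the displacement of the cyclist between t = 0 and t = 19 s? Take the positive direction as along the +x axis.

Net displacement equals the area under the velocity-time graph (areas below the axis count negative).
0–6 s: -2 × 6 = -12 m
6–10 s: 9 × 4 = 36 m
10–14 s: 4 × 4 = 16 m
14–19 s: -2 × 5 = -10 m
Net displacement = 30 m

30 m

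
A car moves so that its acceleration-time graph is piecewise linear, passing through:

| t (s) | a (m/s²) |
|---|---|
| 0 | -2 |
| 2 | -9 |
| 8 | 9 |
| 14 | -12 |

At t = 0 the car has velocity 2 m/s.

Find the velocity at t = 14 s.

Δv equals the area under the a-t graph; then v = v₀ + Δv.
0–2 s: ½(-2 + -9)(2) = -11 m/s
2–8 s: ½(-9 + 9)(6) = 0 m/s
8–14 s: ½(9 + -12)(6) = -9 m/s
Δv = -20 m/s, so v(14) = 2 + (-20) = -18 m/s.

-18 m/s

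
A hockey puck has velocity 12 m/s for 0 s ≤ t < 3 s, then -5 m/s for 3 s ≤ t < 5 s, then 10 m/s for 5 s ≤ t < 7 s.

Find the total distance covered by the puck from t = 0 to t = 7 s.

66 m

Distance (not displacement) is the total path length: add the absolute areas under v-t.
0–3 s: |12| × 3 = 36 m
3–5 s: |-5| × 2 = 10 m
5–7 s: |10| × 2 = 20 m
Total distance = 66 m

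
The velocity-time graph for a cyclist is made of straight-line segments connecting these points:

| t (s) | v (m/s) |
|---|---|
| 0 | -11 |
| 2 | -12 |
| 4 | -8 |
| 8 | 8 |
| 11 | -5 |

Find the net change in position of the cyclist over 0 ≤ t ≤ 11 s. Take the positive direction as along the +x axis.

-38.5 m

Net displacement equals the area under the velocity-time graph (areas below the axis count negative).
0–2 s: ½(-11 + -12)(2) = -23 m
2–4 s: ½(-12 + -8)(2) = -20 m
4–8 s: ½(-8 + 8)(4) = 0 m
8–11 s: ½(8 + -5)(3) = 4.5 m
Net displacement = -38.5 m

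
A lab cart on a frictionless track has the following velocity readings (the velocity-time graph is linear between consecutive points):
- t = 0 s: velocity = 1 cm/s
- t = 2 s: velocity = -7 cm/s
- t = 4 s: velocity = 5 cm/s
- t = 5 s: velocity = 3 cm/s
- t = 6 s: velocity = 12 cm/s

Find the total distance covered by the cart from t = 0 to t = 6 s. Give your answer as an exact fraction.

287/12 cm

Distance (not displacement) is the total path length: add the absolute areas under v-t.
0–2 s: v = 0 at t = 0.25 s; triangle areas 0.125 + 6.125 = 6.25 cm
2–4 s: v = 0 at t = 19/6 s; triangle areas 49/12 + 25/12 = 37/6 cm
4–5 s: |½(5 + 3)(1)| = 4 cm
5–6 s: |½(3 + 12)(1)| = 7.5 cm
Total distance = 287/12 cm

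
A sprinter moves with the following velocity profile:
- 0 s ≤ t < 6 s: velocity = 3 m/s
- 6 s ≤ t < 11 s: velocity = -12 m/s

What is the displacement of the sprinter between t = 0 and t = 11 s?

-42 m

Net displacement equals the area under the velocity-time graph (areas below the axis count negative).
0–6 s: 3 × 6 = 18 m
6–11 s: -12 × 5 = -60 m
Net displacement = -42 m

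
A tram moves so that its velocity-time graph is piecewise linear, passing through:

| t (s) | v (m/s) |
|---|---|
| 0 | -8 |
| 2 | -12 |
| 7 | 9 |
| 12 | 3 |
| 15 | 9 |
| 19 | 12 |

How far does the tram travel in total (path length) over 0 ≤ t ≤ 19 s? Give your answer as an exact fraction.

Total distance travelled is ∫|v| dt — sum the magnitudes of each area piece.
0–2 s: |½(-8 + -12)(2)| = 20 m
2–7 s: v = 0 at t = 34/7 s; triangle areas 120/7 + 135/14 = 375/14 m
7–12 s: |½(9 + 3)(5)| = 30 m
12–15 s: |½(3 + 9)(3)| = 18 m
15–19 s: |½(9 + 12)(4)| = 42 m
Total distance = 1915/14 m

1915/14 m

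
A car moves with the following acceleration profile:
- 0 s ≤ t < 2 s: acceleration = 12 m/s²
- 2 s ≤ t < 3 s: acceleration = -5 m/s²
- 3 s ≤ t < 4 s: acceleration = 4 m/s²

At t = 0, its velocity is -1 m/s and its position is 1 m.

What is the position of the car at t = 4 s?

63.5 m

On each constant-a segment, Δv = aΔt and Δx = v₀Δt + ½aΔt²; chain segment to segment.
0–2 s: v starts -1 m/s; Δx = -1·2 + ½·12·2² = 22 m; v ends 23 m/s.
2–3 s: v starts 23 m/s; Δx = 23·1 + ½·-5·1² = 20.5 m; v ends 18 m/s.
3–4 s: v starts 18 m/s; Δx = 18·1 + ½·4·1² = 20 m; v ends 22 m/s.
x(4) = 1 + Σ Δx = 63.5 m.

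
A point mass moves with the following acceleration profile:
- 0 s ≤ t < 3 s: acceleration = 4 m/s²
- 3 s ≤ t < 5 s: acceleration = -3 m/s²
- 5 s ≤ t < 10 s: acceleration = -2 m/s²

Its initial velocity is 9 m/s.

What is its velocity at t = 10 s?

Δv equals the area under the a-t graph; then v = v₀ + Δv.
0–3 s: 4 × 3 = 12 m/s
3–5 s: -3 × 2 = -6 m/s
5–10 s: -2 × 5 = -10 m/s
Δv = -4 m/s, so v(10) = 9 + (-4) = 5 m/s.

5 m/s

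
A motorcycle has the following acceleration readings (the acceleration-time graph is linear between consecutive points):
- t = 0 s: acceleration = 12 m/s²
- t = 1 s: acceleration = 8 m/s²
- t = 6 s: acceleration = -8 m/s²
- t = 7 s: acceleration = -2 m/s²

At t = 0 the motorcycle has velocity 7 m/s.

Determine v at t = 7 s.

12 m/s

Δv equals the area under the a-t graph; then v = v₀ + Δv.
0–1 s: ½(12 + 8)(1) = 10 m/s
1–6 s: ½(8 + -8)(5) = 0 m/s
6–7 s: ½(-8 + -2)(1) = -5 m/s
Δv = 5 m/s, so v(7) = 7 + (5) = 12 m/s.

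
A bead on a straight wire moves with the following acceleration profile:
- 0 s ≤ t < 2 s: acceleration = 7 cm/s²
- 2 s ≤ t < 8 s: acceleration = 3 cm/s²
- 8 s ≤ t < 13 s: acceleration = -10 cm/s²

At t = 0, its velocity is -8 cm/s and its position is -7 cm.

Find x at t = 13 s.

On each constant-a segment, Δv = aΔt and Δx = v₀Δt + ½aΔt²; chain segment to segment.
0–2 s: v starts -8 cm/s; Δx = -8·2 + ½·7·2² = -2 cm; v ends 6 cm/s.
2–8 s: v starts 6 cm/s; Δx = 6·6 + ½·3·6² = 90 cm; v ends 24 cm/s.
8–13 s: v starts 24 cm/s; Δx = 24·5 + ½·-10·5² = -5 cm; v ends -26 cm/s.
x(13) = -7 + Σ Δx = 76 cm.

76 cm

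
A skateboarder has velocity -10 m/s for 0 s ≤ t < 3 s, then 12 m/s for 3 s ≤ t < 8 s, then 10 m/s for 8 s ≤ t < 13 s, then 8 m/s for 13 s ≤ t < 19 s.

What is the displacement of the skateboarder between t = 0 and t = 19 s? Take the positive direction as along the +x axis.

Displacement is the signed area under the v-t curve.
0–3 s: -10 × 3 = -30 m
3–8 s: 12 × 5 = 60 m
8–13 s: 10 × 5 = 50 m
13–19 s: 8 × 6 = 48 m
Net displacement = 128 m

128 m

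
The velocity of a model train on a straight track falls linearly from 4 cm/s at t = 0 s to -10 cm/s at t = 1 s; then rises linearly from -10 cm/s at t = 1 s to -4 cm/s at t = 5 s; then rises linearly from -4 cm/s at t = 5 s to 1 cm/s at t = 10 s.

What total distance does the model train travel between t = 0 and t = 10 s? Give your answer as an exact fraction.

569/14 cm

Distance (not displacement) is the total path length: add the absolute areas under v-t.
0–1 s: v = 0 at t = 2/7 s; triangle areas 4/7 + 25/7 = 29/7 cm
1–5 s: |½(-10 + -4)(4)| = 28 cm
5–10 s: v = 0 at t = 9 s; triangle areas 8 + 0.5 = 8.5 cm
Total distance = 569/14 cm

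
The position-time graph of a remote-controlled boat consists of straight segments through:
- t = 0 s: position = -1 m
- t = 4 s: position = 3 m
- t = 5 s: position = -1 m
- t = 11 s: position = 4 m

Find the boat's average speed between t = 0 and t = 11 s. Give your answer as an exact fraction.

13/11 m/s

Average speed = (total path length)/(elapsed time); on a piecewise-linear x-t graph the path length is Σ|Δx|.
0–4 s: |Δx| = |3 − -1| = 4 m
4–5 s: |Δx| = |-1 − 3| = 4 m
5–11 s: |Δx| = |4 − -1| = 5 m
Total path = 13 m; average speed = 13/11 = 13/11 m/s.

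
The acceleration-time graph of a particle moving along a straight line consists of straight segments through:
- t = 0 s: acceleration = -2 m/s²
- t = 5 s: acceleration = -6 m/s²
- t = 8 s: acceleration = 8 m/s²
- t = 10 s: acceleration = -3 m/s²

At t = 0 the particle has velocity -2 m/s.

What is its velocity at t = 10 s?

-14 m/s

Δv equals the area under the a-t graph; then v = v₀ + Δv.
0–5 s: ½(-2 + -6)(5) = -20 m/s
5–8 s: ½(-6 + 8)(3) = 3 m/s
8–10 s: ½(8 + -3)(2) = 5 m/s
Δv = -12 m/s, so v(10) = -2 + (-12) = -14 m/s.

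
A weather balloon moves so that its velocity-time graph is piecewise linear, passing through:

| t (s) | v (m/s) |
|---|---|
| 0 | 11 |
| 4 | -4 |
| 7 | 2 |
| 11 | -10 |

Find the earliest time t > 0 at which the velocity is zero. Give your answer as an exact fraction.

t = 44/15 s

v changes sign on 0–4 s (from 11 to -4); the graph is linear there, so v = 0 at t = 0 + (-11)·(4 − 0)/(-4 − 11) = 44/15 s.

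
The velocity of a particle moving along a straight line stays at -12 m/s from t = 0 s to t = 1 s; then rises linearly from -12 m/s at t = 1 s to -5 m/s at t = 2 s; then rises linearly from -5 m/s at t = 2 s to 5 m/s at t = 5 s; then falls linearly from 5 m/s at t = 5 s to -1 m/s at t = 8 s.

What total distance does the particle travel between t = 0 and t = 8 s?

34.5 m

Total distance travelled is ∫|v| dt — sum the magnitudes of each area piece.
0–1 s: |-12| × 1 = 12 m
1–2 s: |½(-12 + -5)(1)| = 8.5 m
2–5 s: v = 0 at t = 3.5 s; triangle areas 3.75 + 3.75 = 7.5 m
5–8 s: v = 0 at t = 7.5 s; triangle areas 6.25 + 0.25 = 6.5 m
Total distance = 34.5 m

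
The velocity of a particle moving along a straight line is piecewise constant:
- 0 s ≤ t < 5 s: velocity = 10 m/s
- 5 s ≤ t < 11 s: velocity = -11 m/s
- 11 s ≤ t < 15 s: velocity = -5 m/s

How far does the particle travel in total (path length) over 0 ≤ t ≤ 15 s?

Total distance travelled is ∫|v| dt — sum the magnitudes of each area piece.
0–5 s: |10| × 5 = 50 m
5–11 s: |-11| × 6 = 66 m
11–15 s: |-5| × 4 = 20 m
Total distance = 136 m

136 m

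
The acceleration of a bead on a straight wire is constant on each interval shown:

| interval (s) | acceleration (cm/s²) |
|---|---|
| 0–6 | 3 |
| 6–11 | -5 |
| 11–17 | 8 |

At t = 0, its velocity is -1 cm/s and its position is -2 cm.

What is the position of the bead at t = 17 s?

164.5 cm

On each constant-a segment, Δv = aΔt and Δx = v₀Δt + ½aΔt²; chain segment to segment.
0–6 s: v starts -1 cm/s; Δx = -1·6 + ½·3·6² = 48 cm; v ends 17 cm/s.
6–11 s: v starts 17 cm/s; Δx = 17·5 + ½·-5·5² = 22.5 cm; v ends -8 cm/s.
11–17 s: v starts -8 cm/s; Δx = -8·6 + ½·8·6² = 96 cm; v ends 40 cm/s.
x(17) = -2 + Σ Δx = 164.5 cm.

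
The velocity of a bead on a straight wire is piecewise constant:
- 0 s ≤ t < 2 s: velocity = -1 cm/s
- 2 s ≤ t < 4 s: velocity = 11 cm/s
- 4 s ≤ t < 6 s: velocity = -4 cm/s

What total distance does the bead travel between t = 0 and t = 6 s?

Distance (not displacement) is the total path length: add the absolute areas under v-t.
0–2 s: |-1| × 2 = 2 cm
2–4 s: |11| × 2 = 22 cm
4–6 s: |-4| × 2 = 8 cm
Total distance = 32 cm

32 cm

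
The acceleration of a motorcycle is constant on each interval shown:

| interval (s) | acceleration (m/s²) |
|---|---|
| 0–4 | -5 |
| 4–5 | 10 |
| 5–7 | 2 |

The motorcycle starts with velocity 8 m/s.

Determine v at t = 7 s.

2 m/s

Δv equals the area under the a-t graph; then v = v₀ + Δv.
0–4 s: -5 × 4 = -20 m/s
4–5 s: 10 × 1 = 10 m/s
5–7 s: 2 × 2 = 4 m/s
Δv = -6 m/s, so v(7) = 8 + (-6) = 2 m/s.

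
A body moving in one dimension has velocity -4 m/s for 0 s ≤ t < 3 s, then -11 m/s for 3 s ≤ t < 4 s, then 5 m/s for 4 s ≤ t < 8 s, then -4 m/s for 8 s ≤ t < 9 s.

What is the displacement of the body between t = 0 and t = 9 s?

-7 m

Displacement is the signed area under the v-t curve.
0–3 s: -4 × 3 = -12 m
3–4 s: -11 × 1 = -11 m
4–8 s: 5 × 4 = 20 m
8–9 s: -4 × 1 = -4 m
Net displacement = -7 m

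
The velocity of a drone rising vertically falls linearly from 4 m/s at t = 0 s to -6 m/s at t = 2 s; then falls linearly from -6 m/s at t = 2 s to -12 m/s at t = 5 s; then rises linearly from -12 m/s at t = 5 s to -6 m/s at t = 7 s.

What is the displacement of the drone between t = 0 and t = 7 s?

Displacement is the signed area under the v-t curve.
0–2 s: ½(4 + -6)(2) = -2 m
2–5 s: ½(-6 + -12)(3) = -27 m
5–7 s: ½(-12 + -6)(2) = -18 m
Net displacement = -47 m

-47 m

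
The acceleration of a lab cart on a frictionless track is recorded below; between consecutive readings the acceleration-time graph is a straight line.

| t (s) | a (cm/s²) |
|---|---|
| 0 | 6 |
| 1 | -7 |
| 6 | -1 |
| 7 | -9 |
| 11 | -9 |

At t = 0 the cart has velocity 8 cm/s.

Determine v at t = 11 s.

-53.5 cm/s

Δv equals the area under the a-t graph; then v = v₀ + Δv.
0–1 s: ½(6 + -7)(1) = -0.5 cm/s
1–6 s: ½(-7 + -1)(5) = -20 cm/s
6–7 s: ½(-1 + -9)(1) = -5 cm/s
7–11 s: -9 × 4 = -36 cm/s
Δv = -61.5 cm/s, so v(11) = 8 + (-61.5) = -53.5 cm/s.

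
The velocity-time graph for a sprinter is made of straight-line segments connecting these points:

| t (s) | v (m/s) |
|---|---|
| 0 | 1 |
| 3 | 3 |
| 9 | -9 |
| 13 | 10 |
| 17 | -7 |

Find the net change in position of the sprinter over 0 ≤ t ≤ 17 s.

Displacement is the signed area under the v-t curve.
0–3 s: ½(1 + 3)(3) = 6 m
3–9 s: ½(3 + -9)(6) = -18 m
9–13 s: ½(-9 + 10)(4) = 2 m
13–17 s: ½(10 + -7)(4) = 6 m
Net displacement = -4 m

-4 m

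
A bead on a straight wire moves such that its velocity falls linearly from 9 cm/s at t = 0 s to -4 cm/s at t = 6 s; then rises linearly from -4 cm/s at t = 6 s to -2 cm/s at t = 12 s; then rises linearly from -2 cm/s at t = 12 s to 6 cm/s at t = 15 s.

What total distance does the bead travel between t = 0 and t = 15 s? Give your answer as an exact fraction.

1245/26 cm

Total distance travelled is ∫|v| dt — sum the magnitudes of each area piece.
0–6 s: v = 0 at t = 54/13 s; triangle areas 243/13 + 48/13 = 291/13 cm
6–12 s: |½(-4 + -2)(6)| = 18 cm
12–15 s: v = 0 at t = 12.75 s; triangle areas 0.75 + 6.75 = 7.5 cm
Total distance = 1245/26 cm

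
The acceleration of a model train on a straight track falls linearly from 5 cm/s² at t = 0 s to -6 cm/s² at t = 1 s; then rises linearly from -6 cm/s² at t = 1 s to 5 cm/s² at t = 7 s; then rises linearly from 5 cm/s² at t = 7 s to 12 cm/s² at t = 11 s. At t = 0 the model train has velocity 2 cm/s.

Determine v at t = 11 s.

32.5 cm/s

Δv equals the area under the a-t graph; then v = v₀ + Δv.
0–1 s: ½(5 + -6)(1) = -0.5 cm/s
1–7 s: ½(-6 + 5)(6) = -3 cm/s
7–11 s: ½(5 + 12)(4) = 34 cm/s
Δv = 30.5 cm/s, so v(11) = 2 + (30.5) = 32.5 cm/s.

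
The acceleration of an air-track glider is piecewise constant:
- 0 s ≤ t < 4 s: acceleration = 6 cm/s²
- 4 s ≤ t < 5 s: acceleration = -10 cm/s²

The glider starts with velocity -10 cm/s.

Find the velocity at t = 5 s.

Δv equals the area under the a-t graph; then v = v₀ + Δv.
0–4 s: 6 × 4 = 24 cm/s
4–5 s: -10 × 1 = -10 cm/s
Δv = 14 cm/s, so v(5) = -10 + (14) = 4 cm/s.

4 cm/s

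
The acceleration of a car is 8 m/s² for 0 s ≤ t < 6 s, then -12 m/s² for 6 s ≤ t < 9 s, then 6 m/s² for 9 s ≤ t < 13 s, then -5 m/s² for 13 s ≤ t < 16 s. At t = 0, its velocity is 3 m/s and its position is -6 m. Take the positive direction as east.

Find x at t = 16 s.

457.5 m

On each constant-a segment, Δv = aΔt and Δx = v₀Δt + ½aΔt²; chain segment to segment.
0–6 s: v starts 3 m/s; Δx = 3·6 + ½·8·6² = 162 m; v ends 51 m/s.
6–9 s: v starts 51 m/s; Δx = 51·3 + ½·-12·3² = 99 m; v ends 15 m/s.
9–13 s: v starts 15 m/s; Δx = 15·4 + ½·6·4² = 108 m; v ends 39 m/s.
13–16 s: v starts 39 m/s; Δx = 39·3 + ½·-5·3² = 94.5 m; v ends 24 m/s.
x(16) = -6 + Σ Δx = 457.5 m.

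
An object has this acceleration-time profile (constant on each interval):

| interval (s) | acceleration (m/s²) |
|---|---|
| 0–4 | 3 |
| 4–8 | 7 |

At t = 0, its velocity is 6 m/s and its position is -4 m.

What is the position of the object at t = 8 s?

172 m

On each constant-a segment, Δv = aΔt and Δx = v₀Δt + ½aΔt²; chain segment to segment.
0–4 s: v starts 6 m/s; Δx = 6·4 + ½·3·4² = 48 m; v ends 18 m/s.
4–8 s: v starts 18 m/s; Δx = 18·4 + ½·7·4² = 128 m; v ends 46 m/s.
x(8) = -4 + Σ Δx = 172 m.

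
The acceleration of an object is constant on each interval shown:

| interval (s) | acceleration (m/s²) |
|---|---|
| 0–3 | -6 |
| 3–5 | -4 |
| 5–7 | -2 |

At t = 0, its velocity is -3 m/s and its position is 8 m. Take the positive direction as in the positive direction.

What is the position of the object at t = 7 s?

-140 m

On each constant-a segment, Δv = aΔt and Δx = v₀Δt + ½aΔt²; chain segment to segment.
0–3 s: v starts -3 m/s; Δx = -3·3 + ½·-6·3² = -36 m; v ends -21 m/s.
3–5 s: v starts -21 m/s; Δx = -21·2 + ½·-4·2² = -50 m; v ends -29 m/s.
5–7 s: v starts -29 m/s; Δx = -29·2 + ½·-2·2² = -62 m; v ends -33 m/s.
x(7) = 8 + Σ Δx = -140 m.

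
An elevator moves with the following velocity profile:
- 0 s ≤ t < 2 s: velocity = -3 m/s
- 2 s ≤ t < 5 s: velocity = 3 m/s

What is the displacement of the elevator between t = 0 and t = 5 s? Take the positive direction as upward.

Displacement is the signed area under the v-t curve.
0–2 s: -3 × 2 = -6 m
2–5 s: 3 × 3 = 9 m
Net displacement = 3 m

3 m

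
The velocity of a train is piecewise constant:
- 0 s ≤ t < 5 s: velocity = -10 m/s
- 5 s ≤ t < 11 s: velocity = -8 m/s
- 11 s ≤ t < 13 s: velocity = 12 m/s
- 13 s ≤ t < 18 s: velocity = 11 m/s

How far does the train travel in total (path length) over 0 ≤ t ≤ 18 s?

177 m

Distance (not displacement) is the total path length: add the absolute areas under v-t.
0–5 s: |-10| × 5 = 50 m
5–11 s: |-8| × 6 = 48 m
11–13 s: |12| × 2 = 24 m
13–18 s: |11| × 5 = 55 m
Total distance = 177 m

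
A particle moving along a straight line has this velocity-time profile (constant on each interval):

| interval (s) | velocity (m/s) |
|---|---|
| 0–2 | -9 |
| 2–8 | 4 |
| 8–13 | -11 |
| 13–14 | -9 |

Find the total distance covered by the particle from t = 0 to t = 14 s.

Total distance travelled is ∫|v| dt — sum the magnitudes of each area piece.
0–2 s: |-9| × 2 = 18 m
2–8 s: |4| × 6 = 24 m
8–13 s: |-11| × 5 = 55 m
13–14 s: |-9| × 1 = 9 m
Total distance = 106 m

106 m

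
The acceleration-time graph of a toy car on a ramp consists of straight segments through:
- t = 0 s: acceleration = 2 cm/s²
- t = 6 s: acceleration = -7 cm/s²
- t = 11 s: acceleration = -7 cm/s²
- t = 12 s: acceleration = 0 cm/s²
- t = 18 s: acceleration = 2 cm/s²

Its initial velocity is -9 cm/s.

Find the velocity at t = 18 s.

Δv equals the area under the a-t graph; then v = v₀ + Δv.
0–6 s: ½(2 + -7)(6) = -15 cm/s
6–11 s: -7 × 5 = -35 cm/s
11–12 s: ½(-7 + 0)(1) = -3.5 cm/s
12–18 s: ½(0 + 2)(6) = 6 cm/s
Δv = -47.5 cm/s, so v(18) = -9 + (-47.5) = -56.5 cm/s.

-56.5 cm/s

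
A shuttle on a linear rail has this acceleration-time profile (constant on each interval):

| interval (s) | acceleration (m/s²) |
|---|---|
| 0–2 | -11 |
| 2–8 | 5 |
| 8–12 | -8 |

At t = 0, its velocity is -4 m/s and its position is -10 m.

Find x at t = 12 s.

-154 m

On each constant-a segment, Δv = aΔt and Δx = v₀Δt + ½aΔt²; chain segment to segment.
0–2 s: v starts -4 m/s; Δx = -4·2 + ½·-11·2² = -30 m; v ends -26 m/s.
2–8 s: v starts -26 m/s; Δx = -26·6 + ½·5·6² = -66 m; v ends 4 m/s.
8–12 s: v starts 4 m/s; Δx = 4·4 + ½·-8·4² = -48 m; v ends -28 m/s.
x(12) = -10 + Σ Δx = -154 m.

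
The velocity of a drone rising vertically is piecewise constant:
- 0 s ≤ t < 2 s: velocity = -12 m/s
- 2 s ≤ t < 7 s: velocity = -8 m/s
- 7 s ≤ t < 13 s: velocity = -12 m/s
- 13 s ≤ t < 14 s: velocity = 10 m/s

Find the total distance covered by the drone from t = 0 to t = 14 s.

146 m

Total distance travelled is ∫|v| dt — sum the magnitudes of each area piece.
0–2 s: |-12| × 2 = 24 m
2–7 s: |-8| × 5 = 40 m
7–13 s: |-12| × 6 = 72 m
13–14 s: |10| × 1 = 10 m
Total distance = 146 m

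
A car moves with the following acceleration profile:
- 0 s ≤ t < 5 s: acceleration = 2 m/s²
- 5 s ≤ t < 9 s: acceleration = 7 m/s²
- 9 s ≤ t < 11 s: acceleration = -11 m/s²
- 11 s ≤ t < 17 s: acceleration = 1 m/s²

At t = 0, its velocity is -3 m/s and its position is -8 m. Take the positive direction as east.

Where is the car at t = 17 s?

230 m

On each constant-a segment, Δv = aΔt and Δx = v₀Δt + ½aΔt²; chain segment to segment.
0–5 s: v starts -3 m/s; Δx = -3·5 + ½·2·5² = 10 m; v ends 7 m/s.
5–9 s: v starts 7 m/s; Δx = 7·4 + ½·7·4² = 84 m; v ends 35 m/s.
9–11 s: v starts 35 m/s; Δx = 35·2 + ½·-11·2² = 48 m; v ends 13 m/s.
11–17 s: v starts 13 m/s; Δx = 13·6 + ½·1·6² = 96 m; v ends 19 m/s.
x(17) = -8 + Σ Δx = 230 m.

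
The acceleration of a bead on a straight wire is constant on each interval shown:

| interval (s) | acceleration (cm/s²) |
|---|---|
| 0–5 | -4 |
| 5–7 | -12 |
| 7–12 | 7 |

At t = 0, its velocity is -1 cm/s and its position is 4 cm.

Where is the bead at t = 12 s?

On each constant-a segment, Δv = aΔt and Δx = v₀Δt + ½aΔt²; chain segment to segment.
0–5 s: v starts -1 cm/s; Δx = -1·5 + ½·-4·5² = -55 cm; v ends -21 cm/s.
5–7 s: v starts -21 cm/s; Δx = -21·2 + ½·-12·2² = -66 cm; v ends -45 cm/s.
7–12 s: v starts -45 cm/s; Δx = -45·5 + ½·7·5² = -137.5 cm; v ends -10 cm/s.
x(12) = 4 + Σ Δx = -254.5 cm.

-254.5 cm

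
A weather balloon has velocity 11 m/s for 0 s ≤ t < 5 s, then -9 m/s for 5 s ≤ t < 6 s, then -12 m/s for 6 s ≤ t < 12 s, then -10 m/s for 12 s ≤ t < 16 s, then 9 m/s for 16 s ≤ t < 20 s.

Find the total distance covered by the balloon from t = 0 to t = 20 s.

212 m

Total distance travelled is ∫|v| dt — sum the magnitudes of each area piece.
0–5 s: |11| × 5 = 55 m
5–6 s: |-9| × 1 = 9 m
6–12 s: |-12| × 6 = 72 m
12–16 s: |-10| × 4 = 40 m
16–20 s: |9| × 4 = 36 m
Total distance = 212 m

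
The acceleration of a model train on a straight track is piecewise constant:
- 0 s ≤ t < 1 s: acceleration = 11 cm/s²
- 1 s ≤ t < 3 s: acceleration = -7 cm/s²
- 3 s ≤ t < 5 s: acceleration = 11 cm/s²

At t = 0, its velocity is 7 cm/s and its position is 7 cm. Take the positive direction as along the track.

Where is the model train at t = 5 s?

On each constant-a segment, Δv = aΔt and Δx = v₀Δt + ½aΔt²; chain segment to segment.
0–1 s: v starts 7 cm/s; Δx = 7·1 + ½·11·1² = 12.5 cm; v ends 18 cm/s.
1–3 s: v starts 18 cm/s; Δx = 18·2 + ½·-7·2² = 22 cm; v ends 4 cm/s.
3–5 s: v starts 4 cm/s; Δx = 4·2 + ½·11·2² = 30 cm; v ends 26 cm/s.
x(5) = 7 + Σ Δx = 71.5 cm.

71.5 cm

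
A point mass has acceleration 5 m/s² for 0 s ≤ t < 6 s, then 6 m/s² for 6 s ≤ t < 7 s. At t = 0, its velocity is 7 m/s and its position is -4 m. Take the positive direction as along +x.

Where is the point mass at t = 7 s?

On each constant-a segment, Δv = aΔt and Δx = v₀Δt + ½aΔt²; chain segment to segment.
0–6 s: v starts 7 m/s; Δx = 7·6 + ½·5·6² = 132 m; v ends 37 m/s.
6–7 s: v starts 37 m/s; Δx = 37·1 + ½·6·1² = 40 m; v ends 43 m/s.
x(7) = -4 + Σ Δx = 168 m.

168 m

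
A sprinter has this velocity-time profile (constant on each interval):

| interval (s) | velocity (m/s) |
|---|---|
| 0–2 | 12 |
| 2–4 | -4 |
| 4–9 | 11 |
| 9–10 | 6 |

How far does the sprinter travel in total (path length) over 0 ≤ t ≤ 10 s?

Distance (not displacement) is the total path length: add the absolute areas under v-t.
0–2 s: |12| × 2 = 24 m
2–4 s: |-4| × 2 = 8 m
4–9 s: |11| × 5 = 55 m
9–10 s: |6| × 1 = 6 m
Total distance = 93 m

93 m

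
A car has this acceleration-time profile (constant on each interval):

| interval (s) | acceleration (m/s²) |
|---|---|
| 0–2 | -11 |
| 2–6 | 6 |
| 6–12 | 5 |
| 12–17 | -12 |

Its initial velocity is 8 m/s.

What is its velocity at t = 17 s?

-20 m/s

Δv equals the area under the a-t graph; then v = v₀ + Δv.
0–2 s: -11 × 2 = -22 m/s
2–6 s: 6 × 4 = 24 m/s
6–12 s: 5 × 6 = 30 m/s
12–17 s: -12 × 5 = -60 m/s
Δv = -28 m/s, so v(17) = 8 + (-28) = -20 m/s.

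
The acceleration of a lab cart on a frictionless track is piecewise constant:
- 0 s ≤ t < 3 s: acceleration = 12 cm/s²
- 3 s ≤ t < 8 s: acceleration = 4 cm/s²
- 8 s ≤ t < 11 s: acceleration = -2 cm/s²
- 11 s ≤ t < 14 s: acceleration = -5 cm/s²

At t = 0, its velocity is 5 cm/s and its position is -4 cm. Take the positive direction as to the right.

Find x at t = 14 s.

636.5 cm

On each constant-a segment, Δv = aΔt and Δx = v₀Δt + ½aΔt²; chain segment to segment.
0–3 s: v starts 5 cm/s; Δx = 5·3 + ½·12·3² = 69 cm; v ends 41 cm/s.
3–8 s: v starts 41 cm/s; Δx = 41·5 + ½·4·5² = 255 cm; v ends 61 cm/s.
8–11 s: v starts 61 cm/s; Δx = 61·3 + ½·-2·3² = 174 cm; v ends 55 cm/s.
11–14 s: v starts 55 cm/s; Δx = 55·3 + ½·-5·3² = 142.5 cm; v ends 40 cm/s.
x(14) = -4 + Σ Δx = 636.5 cm.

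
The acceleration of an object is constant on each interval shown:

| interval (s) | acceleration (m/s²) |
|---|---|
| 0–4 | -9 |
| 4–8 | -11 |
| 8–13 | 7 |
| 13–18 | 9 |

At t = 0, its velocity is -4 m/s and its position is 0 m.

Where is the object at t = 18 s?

-801 m

On each constant-a segment, Δv = aΔt and Δx = v₀Δt + ½aΔt²; chain segment to segment.
0–4 s: v starts -4 m/s; Δx = -4·4 + ½·-9·4² = -88 m; v ends -40 m/s.
4–8 s: v starts -40 m/s; Δx = -40·4 + ½·-11·4² = -248 m; v ends -84 m/s.
8–13 s: v starts -84 m/s; Δx = -84·5 + ½·7·5² = -332.5 m; v ends -49 m/s.
13–18 s: v starts -49 m/s; Δx = -49·5 + ½·9·5² = -132.5 m; v ends -4 m/s.
x(18) = 0 + Σ Δx = -801 m.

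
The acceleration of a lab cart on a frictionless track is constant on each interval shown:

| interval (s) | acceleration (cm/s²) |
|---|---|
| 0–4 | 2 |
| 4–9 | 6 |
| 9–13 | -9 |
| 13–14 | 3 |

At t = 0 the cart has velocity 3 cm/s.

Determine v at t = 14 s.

Δv equals the area under the a-t graph; then v = v₀ + Δv.
0–4 s: 2 × 4 = 8 cm/s
4–9 s: 6 × 5 = 30 cm/s
9–13 s: -9 × 4 = -36 cm/s
13–14 s: 3 × 1 = 3 cm/s
Δv = 5 cm/s, so v(14) = 3 + (5) = 8 cm/s.

8 cm/s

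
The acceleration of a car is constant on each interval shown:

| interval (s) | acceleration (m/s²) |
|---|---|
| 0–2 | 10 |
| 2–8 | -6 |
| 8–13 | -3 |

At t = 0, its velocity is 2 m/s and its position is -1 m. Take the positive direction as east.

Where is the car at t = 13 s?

-60.5 m

On each constant-a segment, Δv = aΔt and Δx = v₀Δt + ½aΔt²; chain segment to segment.
0–2 s: v starts 2 m/s; Δx = 2·2 + ½·10·2² = 24 m; v ends 22 m/s.
2–8 s: v starts 22 m/s; Δx = 22·6 + ½·-6·6² = 24 m; v ends -14 m/s.
8–13 s: v starts -14 m/s; Δx = -14·5 + ½·-3·5² = -107.5 m; v ends -29 m/s.
x(13) = -1 + Σ Δx = -60.5 m.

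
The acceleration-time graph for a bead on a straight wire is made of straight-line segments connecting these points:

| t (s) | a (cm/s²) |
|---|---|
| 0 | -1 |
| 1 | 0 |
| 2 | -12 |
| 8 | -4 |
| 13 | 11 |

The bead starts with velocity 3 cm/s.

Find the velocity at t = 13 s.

Δv equals the area under the a-t graph; then v = v₀ + Δv.
0–1 s: ½(-1 + 0)(1) = -0.5 cm/s
1–2 s: ½(0 + -12)(1) = -6 cm/s
2–8 s: ½(-12 + -4)(6) = -48 cm/s
8–13 s: ½(-4 + 11)(5) = 17.5 cm/s
Δv = -37 cm/s, so v(13) = 3 + (-37) = -34 cm/s.

-34 cm/s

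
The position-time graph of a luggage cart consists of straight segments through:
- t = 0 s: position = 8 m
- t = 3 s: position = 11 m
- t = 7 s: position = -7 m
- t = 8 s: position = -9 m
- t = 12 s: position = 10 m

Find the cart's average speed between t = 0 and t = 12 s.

Average speed = (total path length)/(elapsed time); on a piecewise-linear x-t graph the path length is Σ|Δx|.
0–3 s: |Δx| = |11 − 8| = 3 m
3–7 s: |Δx| = |-7 − 11| = 18 m
7–8 s: |Δx| = |-9 − -7| = 2 m
8–12 s: |Δx| = |10 − -9| = 19 m
Total path = 42 m; average speed = 42/12 = 3.5 m/s.

3.5 m/s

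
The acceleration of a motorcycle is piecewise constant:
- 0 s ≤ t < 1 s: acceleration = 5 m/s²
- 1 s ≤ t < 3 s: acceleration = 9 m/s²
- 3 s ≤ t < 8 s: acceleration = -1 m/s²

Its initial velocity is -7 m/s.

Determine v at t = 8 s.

Δv equals the area under the a-t graph; then v = v₀ + Δv.
0–1 s: 5 × 1 = 5 m/s
1–3 s: 9 × 2 = 18 m/s
3–8 s: -1 × 5 = -5 m/s
Δv = 18 m/s, so v(8) = -7 + (18) = 11 m/s.

11 m/s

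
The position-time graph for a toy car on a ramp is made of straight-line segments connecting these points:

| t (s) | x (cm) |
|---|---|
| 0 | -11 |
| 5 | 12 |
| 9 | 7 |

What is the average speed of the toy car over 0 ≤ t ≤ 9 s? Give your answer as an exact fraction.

Average speed = (total path length)/(elapsed time); on a piecewise-linear x-t graph the path length is Σ|Δx|.
0–5 s: |Δx| = |12 − -11| = 23 cm
5–9 s: |Δx| = |7 − 12| = 5 cm
Total path = 28 cm; average speed = 28/9 = 28/9 cm/s.

28/9 cm/s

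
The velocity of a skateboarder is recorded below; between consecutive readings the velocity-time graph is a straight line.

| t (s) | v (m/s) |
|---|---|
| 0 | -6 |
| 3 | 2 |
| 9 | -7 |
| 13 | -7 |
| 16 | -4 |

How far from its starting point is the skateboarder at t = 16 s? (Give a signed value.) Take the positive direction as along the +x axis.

-65.5 m

Displacement is the signed area under the v-t curve.
0–3 s: ½(-6 + 2)(3) = -6 m
3–9 s: ½(2 + -7)(6) = -15 m
9–13 s: -7 × 4 = -28 m
13–16 s: ½(-7 + -4)(3) = -16.5 m
Net displacement = -65.5 m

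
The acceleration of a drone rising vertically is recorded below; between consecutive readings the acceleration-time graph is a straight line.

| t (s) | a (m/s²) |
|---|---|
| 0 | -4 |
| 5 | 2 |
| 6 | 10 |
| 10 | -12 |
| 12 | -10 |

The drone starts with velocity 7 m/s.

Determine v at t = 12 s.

Δv equals the area under the a-t graph; then v = v₀ + Δv.
0–5 s: ½(-4 + 2)(5) = -5 m/s
5–6 s: ½(2 + 10)(1) = 6 m/s
6–10 s: ½(10 + -12)(4) = -4 m/s
10–12 s: ½(-12 + -10)(2) = -22 m/s
Δv = -25 m/s, so v(12) = 7 + (-25) = -18 m/s.

-18 m/s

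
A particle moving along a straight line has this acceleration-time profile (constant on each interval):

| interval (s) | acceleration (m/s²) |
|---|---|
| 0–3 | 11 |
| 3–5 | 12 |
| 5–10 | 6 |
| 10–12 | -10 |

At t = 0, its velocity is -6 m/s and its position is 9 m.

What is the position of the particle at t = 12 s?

590.5 m

On each constant-a segment, Δv = aΔt and Δx = v₀Δt + ½aΔt²; chain segment to segment.
0–3 s: v starts -6 m/s; Δx = -6·3 + ½·11·3² = 31.5 m; v ends 27 m/s.
3–5 s: v starts 27 m/s; Δx = 27·2 + ½·12·2² = 78 m; v ends 51 m/s.
5–10 s: v starts 51 m/s; Δx = 51·5 + ½·6·5² = 330 m; v ends 81 m/s.
10–12 s: v starts 81 m/s; Δx = 81·2 + ½·-10·2² = 142 m; v ends 61 m/s.
x(12) = 9 + Σ Δx = 590.5 m.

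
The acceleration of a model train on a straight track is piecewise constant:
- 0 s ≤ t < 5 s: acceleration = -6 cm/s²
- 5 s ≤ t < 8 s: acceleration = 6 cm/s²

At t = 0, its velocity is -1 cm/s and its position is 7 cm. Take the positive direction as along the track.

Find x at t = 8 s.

On each constant-a segment, Δv = aΔt and Δx = v₀Δt + ½aΔt²; chain segment to segment.
0–5 s: v starts -1 cm/s; Δx = -1·5 + ½·-6·5² = -80 cm; v ends -31 cm/s.
5–8 s: v starts -31 cm/s; Δx = -31·3 + ½·6·3² = -66 cm; v ends -13 cm/s.
x(8) = 7 + Σ Δx = -139 cm.

-139 cm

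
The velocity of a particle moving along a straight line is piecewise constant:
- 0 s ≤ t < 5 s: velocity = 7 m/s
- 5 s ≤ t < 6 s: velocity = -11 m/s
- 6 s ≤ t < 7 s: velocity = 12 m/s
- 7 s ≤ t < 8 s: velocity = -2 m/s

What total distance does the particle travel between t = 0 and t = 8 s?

60 m

Distance (not displacement) is the total path length: add the absolute areas under v-t.
0–5 s: |7| × 5 = 35 m
5–6 s: |-11| × 1 = 11 m
6–7 s: |12| × 1 = 12 m
7–8 s: |-2| × 1 = 2 m
Total distance = 60 m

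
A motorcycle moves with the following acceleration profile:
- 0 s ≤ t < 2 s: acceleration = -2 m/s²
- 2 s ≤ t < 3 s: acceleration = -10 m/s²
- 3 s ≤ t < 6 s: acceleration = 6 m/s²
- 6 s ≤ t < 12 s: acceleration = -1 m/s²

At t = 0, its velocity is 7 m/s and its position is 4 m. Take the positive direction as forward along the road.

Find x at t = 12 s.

On each constant-a segment, Δv = aΔt and Δx = v₀Δt + ½aΔt²; chain segment to segment.
0–2 s: v starts 7 m/s; Δx = 7·2 + ½·-2·2² = 10 m; v ends 3 m/s.
2–3 s: v starts 3 m/s; Δx = 3·1 + ½·-10·1² = -2 m; v ends -7 m/s.
3–6 s: v starts -7 m/s; Δx = -7·3 + ½·6·3² = 6 m; v ends 11 m/s.
6–12 s: v starts 11 m/s; Δx = 11·6 + ½·-1·6² = 48 m; v ends 5 m/s.
x(12) = 4 + Σ Δx = 66 m.

66 m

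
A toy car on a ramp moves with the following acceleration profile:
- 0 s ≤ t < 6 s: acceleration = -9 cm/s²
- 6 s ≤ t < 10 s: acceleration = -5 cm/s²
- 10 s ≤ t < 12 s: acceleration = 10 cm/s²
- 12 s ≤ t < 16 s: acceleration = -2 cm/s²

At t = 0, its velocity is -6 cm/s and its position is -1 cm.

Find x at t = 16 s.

On each constant-a segment, Δv = aΔt and Δx = v₀Δt + ½aΔt²; chain segment to segment.
0–6 s: v starts -6 cm/s; Δx = -6·6 + ½·-9·6² = -198 cm; v ends -60 cm/s.
6–10 s: v starts -60 cm/s; Δx = -60·4 + ½·-5·4² = -280 cm; v ends -80 cm/s.
10–12 s: v starts -80 cm/s; Δx = -80·2 + ½·10·2² = -140 cm; v ends -60 cm/s.
12–16 s: v starts -60 cm/s; Δx = -60·4 + ½·-2·4² = -256 cm; v ends -68 cm/s.
x(16) = -1 + Σ Δx = -875 cm.

-875 cm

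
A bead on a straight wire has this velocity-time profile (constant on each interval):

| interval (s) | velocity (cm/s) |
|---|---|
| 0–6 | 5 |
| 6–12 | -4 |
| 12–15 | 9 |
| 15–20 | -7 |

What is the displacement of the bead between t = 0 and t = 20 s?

-2 cm

Displacement is the signed area under the v-t curve.
0–6 s: 5 × 6 = 30 cm
6–12 s: -4 × 6 = -24 cm
12–15 s: 9 × 3 = 27 cm
15–20 s: -7 × 5 = -35 cm
Net displacement = -2 cm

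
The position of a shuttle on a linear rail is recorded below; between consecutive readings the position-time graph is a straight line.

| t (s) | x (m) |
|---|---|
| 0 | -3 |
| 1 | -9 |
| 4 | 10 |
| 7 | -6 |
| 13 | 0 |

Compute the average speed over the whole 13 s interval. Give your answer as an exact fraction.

47/13 m/s

Average speed = (total path length)/(elapsed time); on a piecewise-linear x-t graph the path length is Σ|Δx|.
0–1 s: |Δx| = |-9 − -3| = 6 m
1–4 s: |Δx| = |10 − -9| = 19 m
4–7 s: |Δx| = |-6 − 10| = 16 m
7–13 s: |Δx| = |0 − -6| = 6 m
Total path = 47 m; average speed = 47/13 = 47/13 m/s.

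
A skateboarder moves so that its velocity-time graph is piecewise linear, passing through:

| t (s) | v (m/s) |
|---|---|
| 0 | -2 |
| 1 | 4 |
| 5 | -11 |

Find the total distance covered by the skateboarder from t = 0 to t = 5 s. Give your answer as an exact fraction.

Distance (not displacement) is the total path length: add the absolute areas under v-t.
0–1 s: v = 0 at t = 1/3 s; triangle areas 1/3 + 4/3 = 5/3 m
1–5 s: v = 0 at t = 31/15 s; triangle areas 32/15 + 242/15 = 274/15 m
Total distance = 299/15 m

299/15 m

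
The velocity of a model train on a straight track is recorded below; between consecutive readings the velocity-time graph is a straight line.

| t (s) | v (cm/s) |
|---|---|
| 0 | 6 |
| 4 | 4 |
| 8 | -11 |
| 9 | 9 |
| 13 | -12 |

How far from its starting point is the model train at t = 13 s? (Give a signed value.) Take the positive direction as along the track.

-1 cm

Net displacement equals the area under the velocity-time graph (areas below the axis count negative).
0–4 s: ½(6 + 4)(4) = 20 cm
4–8 s: ½(4 + -11)(4) = -14 cm
8–9 s: ½(-11 + 9)(1) = -1 cm
9–13 s: ½(9 + -12)(4) = -6 cm
Net displacement = -1 cm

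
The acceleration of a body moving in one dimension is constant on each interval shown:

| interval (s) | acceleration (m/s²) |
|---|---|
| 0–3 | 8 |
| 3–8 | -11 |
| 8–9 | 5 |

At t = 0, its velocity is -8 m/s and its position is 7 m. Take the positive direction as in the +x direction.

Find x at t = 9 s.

-75 m

On each constant-a segment, Δv = aΔt and Δx = v₀Δt + ½aΔt²; chain segment to segment.
0–3 s: v starts -8 m/s; Δx = -8·3 + ½·8·3² = 12 m; v ends 16 m/s.
3–8 s: v starts 16 m/s; Δx = 16·5 + ½·-11·5² = -57.5 m; v ends -39 m/s.
8–9 s: v starts -39 m/s; Δx = -39·1 + ½·5·1² = -36.5 m; v ends -34 m/s.
x(9) = 7 + Σ Δx = -75 m.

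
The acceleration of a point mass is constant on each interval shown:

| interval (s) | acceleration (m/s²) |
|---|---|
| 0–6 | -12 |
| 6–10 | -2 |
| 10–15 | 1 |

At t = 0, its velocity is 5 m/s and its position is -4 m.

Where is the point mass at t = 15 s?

-836.5 m

On each constant-a segment, Δv = aΔt and Δx = v₀Δt + ½aΔt²; chain segment to segment.
0–6 s: v starts 5 m/s; Δx = 5·6 + ½·-12·6² = -186 m; v ends -67 m/s.
6–10 s: v starts -67 m/s; Δx = -67·4 + ½·-2·4² = -284 m; v ends -75 m/s.
10–15 s: v starts -75 m/s; Δx = -75·5 + ½·1·5² = -362.5 m; v ends -70 m/s.
x(15) = -4 + Σ Δx = -836.5 m.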